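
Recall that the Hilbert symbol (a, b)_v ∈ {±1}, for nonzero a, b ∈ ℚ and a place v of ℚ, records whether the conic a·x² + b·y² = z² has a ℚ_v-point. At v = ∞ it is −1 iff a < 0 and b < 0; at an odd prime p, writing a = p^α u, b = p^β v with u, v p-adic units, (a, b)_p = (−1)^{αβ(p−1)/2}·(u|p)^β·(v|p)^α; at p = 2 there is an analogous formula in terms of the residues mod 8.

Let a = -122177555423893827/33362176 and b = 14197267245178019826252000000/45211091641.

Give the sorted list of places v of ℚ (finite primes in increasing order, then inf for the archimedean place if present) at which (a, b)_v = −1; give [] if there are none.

[29, 37]

(a, b) ≡ (-54723, 43) mod (ℚ^×)²; places V = {2, 3, 5, 11, 13, 17, 19, 29, 31, 37, 43, ∞}.
(a,b)_19: α=-4, u≡11; β=-6, v≡9 (mod 19); (11|19)=+1, (9|19)=+1; sign (−1)^0·+1^-6·+1^-4 = +1.
(a,b)_2: α=-8, β=8; u≡5, v≡3 (mod 8); ε(u)ε(v)=0·1, αω(v)=-8·1, βω(u)=8·1; sum ≡ 0  ⇒  +1.
(a,b)_37: α=1, u≡7; β=2, v≡29 (mod 37); (7|37)=+1, (29|37)=-1; sign (−1)^0·+1^2·-1^1 = -1.
(a,b)_3: α=11, u≡2; β=8, v≡1 (mod 3); (2|3)=-1, (1|3)=+1; sign (−1)^0·-1^8·+1^11 = +1.
(a,b)_43: α=2, u≡31; β=3, v≡15 (mod 43); (31|43)=+1, (15|43)=+1; sign (−1)^0·+1^3·+1^2 = +1.
(a,b)_17: α=1, u≡10; β=2, v≡16 (mod 17); (10|17)=-1, (16|17)=+1; sign (−1)^0·-1^2·+1^1 = +1.
(a,b)_5: α=0, u≡3; β=6, v≡3 (mod 5); (3|5)=-1, (3|5)=-1; sign (−1)^0·-1^6·-1^0 = +1.
(a,b)_∞: sgn(-54723)=−, sgn(43)=+, so +1.
(a,b)_29: α=1, u≡17; β=2, v≡21 (mod 29); (17|29)=-1, (21|29)=-1; sign (−1)^0·-1^2·-1^1 = -1.
(a,b)_11: α=2, u≡8; β=2, v≡6 (mod 11); (8|11)=-1, (6|11)=-1; sign (−1)^0·-1^2·-1^2 = +1.
(a,b)_13: α=2, u≡6; β=2, v≡9 (mod 13); (6|13)=-1, (9|13)=+1; sign (−1)^0·-1^2·+1^2 = +1.
(a,b)_31: α=0, u≡6; β=-2, v≡11 (mod 31); (6|31)=-1, (11|31)=-1; sign (−1)^0·-1^-2·-1^0 = +1.
(-54723, 43 / ℚ) ramifies at {29, 37}: a division algebra.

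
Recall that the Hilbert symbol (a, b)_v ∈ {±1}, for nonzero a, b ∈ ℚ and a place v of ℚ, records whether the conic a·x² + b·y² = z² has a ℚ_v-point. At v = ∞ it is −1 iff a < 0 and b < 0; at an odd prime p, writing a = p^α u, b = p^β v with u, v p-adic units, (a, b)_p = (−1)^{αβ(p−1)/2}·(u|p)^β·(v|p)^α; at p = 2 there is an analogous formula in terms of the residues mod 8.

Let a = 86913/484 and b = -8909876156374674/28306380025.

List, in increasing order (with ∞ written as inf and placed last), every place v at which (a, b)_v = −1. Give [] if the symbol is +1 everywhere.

Mod squares: a ≡ 1073, b ≡ -754. Check v ∈ {∞, 2, 3, 5, 7, 11, 13, 19, 23, 29, 31, 37}.
v=11: a=11^-2·(≡6), b=11^-2·(≡1) mod 11; (6|11)=-1, (1|11)=+1; (−1)^{-2·-2·5}·(-1)^-2·(+1)^-2 = +1.
v=7: a=7^0·(≡1), b=7^-2·(≡1) mod 7; (1|7)=+1, (1|7)=+1; (−1)^{0·-2·3}·(+1)^-2·(+1)^0 = +1.
v=2: v_2(a)=-2, v_2(b)=1; units ≡ 1, 7 (mod 8); ε·ε+αω+βω = 0·1+-2·0+1·0 ≡ 0  ⇒  (a,b)_2 = +1.
v=∞: 1073 > 0 and -754 < 0  ⇒  (a,b)_∞ = +1.
v=3: a=3^4·(≡2), b=3^8·(≡2) mod 3; (2|3)=-1, (2|3)=-1; (−1)^{4·8·1}·(-1)^8·(-1)^4 = +1.
v=5: a=5^0·(≡2), b=5^-2·(≡1) mod 5; (2|5)=-1, (1|5)=+1; (−1)^{0·-2·2}·(-1)^-2·(+1)^0 = +1.
v=37: a=37^1·(≡6), b=37^4·(≡17) mod 37; (6|37)=-1, (17|37)=-1; (−1)^{1·4·18}·(-1)^4·(-1)^1 = -1.
v=29: a=29^1·(≡15), b=29^1·(≡10) mod 29; (15|29)=-1, (10|29)=-1; (−1)^{1·1·14}·(-1)^1·(-1)^1 = +1.
v=23: a=23^0·(≡19), b=23^-2·(≡20) mod 23; (19|23)=-1, (20|23)=-1; (−1)^{0·-2·11}·(-1)^-2·(-1)^0 = +1.
v=31: a=31^0·(≡19), b=31^2·(≡11) mod 31; (19|31)=+1, (11|31)=-1; (−1)^{0·2·15}·(+1)^2·(-1)^0 = +1.
v=13: a=13^0·(≡7), b=13^1·(≡6) mod 13; (7|13)=-1, (6|13)=-1; (−1)^{0·1·6}·(-1)^1·(-1)^0 = -1.
v=19: a=19^0·(≡5), b=19^-2·(≡16) mod 19; (5|19)=+1, (16|19)=+1; (−1)^{0·-2·9}·(+1)^-2·(+1)^0 = +1.
Ram(1073, -754) = {13, 37}; no ℚ_13-point on the conic.

[13, 37]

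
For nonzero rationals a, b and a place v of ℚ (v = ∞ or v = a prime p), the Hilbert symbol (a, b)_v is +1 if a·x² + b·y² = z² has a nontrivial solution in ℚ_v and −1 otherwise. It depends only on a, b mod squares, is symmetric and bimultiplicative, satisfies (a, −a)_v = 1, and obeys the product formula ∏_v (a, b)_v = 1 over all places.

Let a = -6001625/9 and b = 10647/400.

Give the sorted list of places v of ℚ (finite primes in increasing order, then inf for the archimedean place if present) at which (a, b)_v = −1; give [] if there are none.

[2, 5]

Mod squares: a ≡ -665, b ≡ 7. Check v ∈ {∞, 2, 3, 5, 7, 13, 19}.
v=13: a=13^0·(≡8), b=13^2·(≡5) mod 13; (8|13)=-1, (5|13)=-1; (−1)^{0·2·6}·(-1)^2·(-1)^0 = +1.
v=3: a=3^-2·(≡1), b=3^2·(≡1) mod 3; (1|3)=+1, (1|3)=+1; (−1)^{-2·2·1}·(+1)^2·(+1)^-2 = +1.
v=7: a=7^1·(≡3), b=7^1·(≡2) mod 7; (3|7)=-1, (2|7)=+1; (−1)^{1·1·3}·(-1)^1·(+1)^1 = +1.
v=2: v_2(a)=0, v_2(b)=-4; units ≡ 7, 7 (mod 8); ε·ε+αω+βω = 1·1+0·0+-4·0 ≡ 1  ⇒  (a,b)_2 = -1.
v=19: a=19^3·(≡2), b=19^0·(≡7) mod 19; (2|19)=-1, (7|19)=+1; (−1)^{3·0·9}·(-1)^0·(+1)^3 = +1.
v=∞: -665 < 0 and 7 > 0  ⇒  (a,b)_∞ = +1.
v=5: a=5^3·(≡3), b=5^-2·(≡2) mod 5; (3|5)=-1, (2|5)=-1; (−1)^{3·-2·2}·(-1)^-2·(-1)^3 = -1.
Ram(-665, 7) = {2, 5}; no ℚ_2-point on the conic.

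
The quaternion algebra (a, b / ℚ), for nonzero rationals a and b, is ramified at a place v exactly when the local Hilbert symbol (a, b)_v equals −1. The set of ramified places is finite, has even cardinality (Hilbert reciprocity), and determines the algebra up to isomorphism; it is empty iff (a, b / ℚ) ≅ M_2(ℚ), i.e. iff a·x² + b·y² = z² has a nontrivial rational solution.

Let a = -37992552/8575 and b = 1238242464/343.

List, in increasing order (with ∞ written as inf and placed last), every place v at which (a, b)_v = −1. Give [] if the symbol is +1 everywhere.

[3, 7, 17, 29]

(a, b) ≡ (-393414, 23142) mod (ℚ^×)²; places V = {2, 3, 5, 7, 13, 17, 19, 29, ∞}.
(a,b)_29: α=1, u≡24; β=1, v≡21 (mod 29); (24|29)=+1, (21|29)=-1; sign (−1)^0·+1^1·-1^1 = -1.
(a,b)_7: α=-3, u≡1; β=-3, v≡4 (mod 7); (1|7)=+1, (4|7)=+1; sign (−1)^1·+1^-3·+1^-3 = -1.
(a,b)_17: α=1, u≡7; β=2, v≡5 (mod 17); (7|17)=-1, (5|17)=-1; sign (−1)^0·-1^2·-1^1 = -1.
(a,b)_13: α=2, u≡5; β=0, v≡6 (mod 13); (5|13)=-1, (6|13)=-1; sign (−1)^0·-1^0·-1^2 = +1.
(a,b)_19: α=1, u≡11; β=1, v≡10 (mod 19); (11|19)=+1, (10|19)=-1; sign (−1)^1·+1^1·-1^1 = +1.
(a,b)_3: α=1, u≡1; β=5, v≡1 (mod 3); (1|3)=+1, (1|3)=+1; sign (−1)^1·+1^5·+1^1 = -1.
(a,b)_5: α=-2, u≡1; β=0, v≡3 (mod 5); (1|5)=+1, (3|5)=-1; sign (−1)^0·+1^0·-1^-2 = +1.
(a,b)_∞: sgn(-393414)=−, sgn(23142)=+, so +1.
(a,b)_2: α=3, β=5; u≡5, v≡3 (mod 8); ε(u)ε(v)=0·1, αω(v)=3·1, βω(u)=5·1; sum ≡ 0  ⇒  +1.
(-393414, 23142 / ℚ) ramifies at {3, 7, 17, 29}: a division algebra.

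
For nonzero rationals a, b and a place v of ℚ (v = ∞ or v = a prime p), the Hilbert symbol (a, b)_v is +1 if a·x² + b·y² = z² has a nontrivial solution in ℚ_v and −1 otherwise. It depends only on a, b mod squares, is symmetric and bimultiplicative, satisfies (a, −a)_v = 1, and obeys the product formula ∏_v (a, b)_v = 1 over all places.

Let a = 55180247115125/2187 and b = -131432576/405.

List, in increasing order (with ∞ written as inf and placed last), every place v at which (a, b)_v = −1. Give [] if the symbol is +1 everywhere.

Mod squares: a ≡ 15, b ≡ -35530. Check v ∈ {∞, 2, 3, 5, 11, 17, 19}.
v=2: v_2(a)=0, v_2(b)=7; units ≡ 7, 3 (mod 8); ε·ε+αω+βω = 1·1+0·1+7·0 ≡ 1  ⇒  (a,b)_2 = -1.
v=19: a=19^2·(≡18), b=19^1·(≡9) mod 19; (18|19)=-1, (9|19)=+1; (−1)^{2·1·9}·(-1)^1·(+1)^2 = -1.
v=∞: 15 > 0 and -35530 < 0  ⇒  (a,b)_∞ = +1.
v=11: a=11^4·(≡3), b=11^1·(≡9) mod 11; (3|11)=+1, (9|11)=+1; (−1)^{4·1·5}·(+1)^1·(+1)^4 = +1.
v=3: a=3^-7·(≡2), b=3^-4·(≡2) mod 3; (2|3)=-1, (2|3)=-1; (−1)^{-7·-4·1}·(-1)^-4·(-1)^-7 = -1.
v=5: a=5^3·(≡3), b=5^-1·(≡4) mod 5; (3|5)=-1, (4|5)=+1; (−1)^{3·-1·2}·(-1)^-1·(+1)^3 = -1.
v=17: a=17^4·(≡1), b=17^3·(≡15) mod 17; (1|17)=+1, (15|17)=+1; (−1)^{4·3·8}·(+1)^3·(+1)^4 = +1.
|Ram(15, -35530)| = 4, even; anisotropic at {2, 3, 5, 19}.

[2, 3, 5, 19]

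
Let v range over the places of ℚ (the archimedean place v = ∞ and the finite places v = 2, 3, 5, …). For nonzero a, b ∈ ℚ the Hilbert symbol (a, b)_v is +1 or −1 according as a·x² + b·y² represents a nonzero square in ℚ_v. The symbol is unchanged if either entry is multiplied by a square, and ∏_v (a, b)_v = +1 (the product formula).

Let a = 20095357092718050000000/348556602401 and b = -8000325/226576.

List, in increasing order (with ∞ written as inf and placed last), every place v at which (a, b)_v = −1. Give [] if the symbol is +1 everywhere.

(a, b) ≡ (67298, -37) mod (ℚ^×)²; places V = {2, 3, 5, 7, 11, 13, 17, 19, 23, 31, 37, ∞}.
(a,b)_17: α=-4, u≡3; β=-2, v≡14 (mod 17); (3|17)=-1, (14|17)=-1; sign (−1)^0·-1^-2·-1^-4 = +1.
(a,b)_3: α=2, u≡2; β=2, v≡2 (mod 3); (2|3)=-1, (2|3)=-1; sign (−1)^0·-1^2·-1^2 = +1.
(a,b)_13: α=2, u≡12; β=0, v≡8 (mod 13); (12|13)=+1, (8|13)=-1; sign (−1)^0·+1^0·-1^2 = +1.
(a,b)_31: α=4, u≡18; β=2, v≡16 (mod 31); (18|31)=+1, (16|31)=+1; sign (−1)^0·+1^2·+1^4 = +1.
(a,b)_23: α=-3, u≡14; β=0, v≡6 (mod 23); (14|23)=-1, (6|23)=+1; sign (−1)^0·-1^0·+1^-3 = +1.
(a,b)_19: α=1, u≡10; β=0, v≡5 (mod 19); (10|19)=-1, (5|19)=+1; sign (−1)^0·-1^0·+1^1 = +1.
(a,b)_37: α=2, u≡18; β=1, v≡9 (mod 37); (18|37)=-1, (9|37)=+1; sign (−1)^0·-1^1·+1^2 = -1.
(a,b)_5: α=8, u≡3; β=2, v≡2 (mod 5); (3|5)=-1, (2|5)=-1; sign (−1)^0·-1^2·-1^8 = +1.
(a,b)_∞: sgn(67298)=+, sgn(-37)=−, so +1.
(a,b)_11: α=1, u≡2; β=0, v≡7 (mod 11); (2|11)=-1, (7|11)=-1; sign (−1)^0·-1^0·-1^1 = -1.
(a,b)_7: α=-3, u≡6; β=-2, v≡6 (mod 7); (6|7)=-1, (6|7)=-1; sign (−1)^0·-1^-2·-1^-3 = -1.
(a,b)_2: α=7, β=-4; u≡1, v≡3 (mod 8); ε(u)ε(v)=0·1, αω(v)=7·1, βω(u)=-4·0; sum ≡ 1  ⇒  -1.
|Ram(67298, -37)| = 4, even; anisotropic at {2, 7, 11, 37}.

[2, 7, 11, 37]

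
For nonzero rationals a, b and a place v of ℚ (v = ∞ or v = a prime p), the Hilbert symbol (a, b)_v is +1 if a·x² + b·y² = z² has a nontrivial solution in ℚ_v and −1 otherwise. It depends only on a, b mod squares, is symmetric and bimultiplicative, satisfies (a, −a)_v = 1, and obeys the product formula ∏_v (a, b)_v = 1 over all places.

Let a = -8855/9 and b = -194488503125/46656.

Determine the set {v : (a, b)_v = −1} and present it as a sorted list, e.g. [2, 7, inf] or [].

[11, inf]

(a, b) ≡ (-8855, -5) mod (ℚ^×)²; places V = {2, 3, 5, 7, 11, 23, ∞}.
(a,b)_7: α=1, u≡1; β=6, v≡2 (mod 7); (1|7)=+1, (2|7)=+1; sign (−1)^0·+1^6·+1^1 = +1.
(a,b)_∞: sgn(-8855)=−, sgn(-5)=−, so -1.
(a,b)_5: α=1, u≡1; β=5, v≡4 (mod 5); (1|5)=+1, (4|5)=+1; sign (−1)^0·+1^5·+1^1 = +1.
(a,b)_11: α=1, u≡1; β=0, v≡8 (mod 11); (1|11)=+1, (8|11)=-1; sign (−1)^0·+1^0·-1^1 = -1.
(a,b)_2: α=0, β=-6; u≡1, v≡3 (mod 8); ε(u)ε(v)=0·1, αω(v)=0·1, βω(u)=-6·0; sum ≡ 0  ⇒  +1.
(a,b)_3: α=-2, u≡1; β=-6, v≡1 (mod 3); (1|3)=+1, (1|3)=+1; sign (−1)^0·+1^-6·+1^-2 = +1.
(a,b)_23: α=1, u≡16; β=2, v≡1 (mod 23); (16|23)=+1, (1|23)=+1; sign (−1)^0·+1^2·+1^1 = +1.
|Ram(-8855, -5)| = 2, even; anisotropic at {11, ∞}.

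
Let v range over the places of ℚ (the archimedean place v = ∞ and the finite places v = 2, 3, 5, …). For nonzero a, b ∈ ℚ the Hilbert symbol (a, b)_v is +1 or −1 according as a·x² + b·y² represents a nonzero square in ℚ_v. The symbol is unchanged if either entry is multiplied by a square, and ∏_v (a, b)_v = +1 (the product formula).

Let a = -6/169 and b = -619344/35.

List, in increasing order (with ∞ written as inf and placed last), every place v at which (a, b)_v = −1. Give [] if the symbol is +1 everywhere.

[3, 17, 23, inf]

(a, b) ≡ (-6, -150535) mod (ℚ^×)²; places V = {2, 3, 5, 7, 11, 13, 17, 23, ∞}.
(a,b)_11: α=0, u≡4; β=1, v≡8 (mod 11); (4|11)=+1, (8|11)=-1; sign (−1)^0·+1^1·-1^0 = +1.
(a,b)_5: α=0, u≡1; β=-1, v≡3 (mod 5); (1|5)=+1, (3|5)=-1; sign (−1)^0·+1^-1·-1^0 = +1.
(a,b)_17: α=0, u≡6; β=1, v≡16 (mod 17); (6|17)=-1, (16|17)=+1; sign (−1)^0·-1^1·+1^0 = -1.
(a,b)_∞: sgn(-6)=−, sgn(-150535)=−, so -1.
(a,b)_3: α=1, u≡1; β=2, v≡2 (mod 3); (1|3)=+1, (2|3)=-1; sign (−1)^0·+1^2·-1^1 = -1.
(a,b)_2: α=1, β=4; u≡5, v≡1 (mod 8); ε(u)ε(v)=0·0, αω(v)=1·0, βω(u)=4·1; sum ≡ 0  ⇒  +1.
(a,b)_23: α=0, u≡5; β=1, v≡10 (mod 23); (5|23)=-1, (10|23)=-1; sign (−1)^0·-1^1·-1^0 = -1.
(a,b)_13: α=-2, u≡7; β=0, v≡6 (mod 13); (7|13)=-1, (6|13)=-1; sign (−1)^0·-1^0·-1^-2 = +1.
(a,b)_7: α=0, u≡1; β=-1, v≡6 (mod 7); (1|7)=+1, (6|7)=-1; sign (−1)^0·+1^-1·-1^0 = +1.
Ram(-6, -150535) = {3, 17, 23, ∞}; no ℚ_3-point on the conic.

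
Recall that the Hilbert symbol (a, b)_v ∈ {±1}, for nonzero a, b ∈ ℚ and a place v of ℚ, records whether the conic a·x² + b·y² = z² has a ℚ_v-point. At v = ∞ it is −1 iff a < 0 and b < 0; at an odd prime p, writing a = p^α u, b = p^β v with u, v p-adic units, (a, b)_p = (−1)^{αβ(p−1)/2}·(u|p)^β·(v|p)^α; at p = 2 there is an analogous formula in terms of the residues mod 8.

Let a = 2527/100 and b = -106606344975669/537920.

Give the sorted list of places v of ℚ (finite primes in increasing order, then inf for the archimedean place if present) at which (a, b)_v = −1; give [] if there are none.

Mod squares: a ≡ 7, b ≡ -21505. Check v ∈ {∞, 2, 3, 5, 7, 11, 17, 19, 23, 41}.
v=23: a=23^0·(≡14), b=23^1·(≡3) mod 23; (14|23)=-1, (3|23)=+1; (−1)^{0·1·11}·(-1)^1·(+1)^0 = -1.
v=7: a=7^1·(≡2), b=7^6·(≡3) mod 7; (2|7)=+1, (3|7)=-1; (−1)^{1·6·3}·(+1)^6·(-1)^1 = -1.
v=17: a=17^0·(≡3), b=17^3·(≡11) mod 17; (3|17)=-1, (11|17)=-1; (−1)^{0·3·8}·(-1)^3·(-1)^0 = -1.
v=41: a=41^0·(≡6), b=41^-2·(≡16) mod 41; (6|41)=-1, (16|41)=+1; (−1)^{0·-2·20}·(-1)^-2·(+1)^0 = +1.
v=11: a=11^0·(≡8), b=11^1·(≡9) mod 11; (8|11)=-1, (9|11)=+1; (−1)^{0·1·5}·(-1)^1·(+1)^0 = -1.
v=3: a=3^0·(≡1), b=3^6·(≡2) mod 3; (1|3)=+1, (2|3)=-1; (−1)^{0·6·1}·(+1)^6·(-1)^0 = +1.
v=2: v_2(a)=-2, v_2(b)=-6; units ≡ 7, 7 (mod 8); ε·ε+αω+βω = 1·1+-2·0+-6·0 ≡ 1  ⇒  (a,b)_2 = -1.
v=∞: 7 > 0 and -21505 < 0  ⇒  (a,b)_∞ = +1.
v=5: a=5^-2·(≡3), b=5^-1·(≡4) mod 5; (3|5)=-1, (4|5)=+1; (−1)^{-2·-1·2}·(-1)^-1·(+1)^-2 = -1.
v=19: a=19^2·(≡9), b=19^0·(≡15) mod 19; (9|19)=+1, (15|19)=-1; (−1)^{2·0·9}·(+1)^0·(-1)^2 = +1.
|Ram(7, -21505)| = 6, even; anisotropic at {2, 5, 7, 11, 17, 23}.

[2, 5, 7, 11, 17, 23]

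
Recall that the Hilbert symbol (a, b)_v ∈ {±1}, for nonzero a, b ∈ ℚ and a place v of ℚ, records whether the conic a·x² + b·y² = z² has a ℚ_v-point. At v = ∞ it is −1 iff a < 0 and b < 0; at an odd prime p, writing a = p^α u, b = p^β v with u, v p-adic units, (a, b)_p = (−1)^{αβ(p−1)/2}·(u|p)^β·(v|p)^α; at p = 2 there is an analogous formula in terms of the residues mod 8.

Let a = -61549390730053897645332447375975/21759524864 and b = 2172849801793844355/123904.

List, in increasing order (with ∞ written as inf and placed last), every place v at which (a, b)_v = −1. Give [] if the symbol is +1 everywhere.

(a, b) ≡ (-58786, 13195) mod (ℚ^×)²; places V = {2, 3, 5, 7, 11, 13, 17, 19, 23, 29, 41, ∞}.
(a,b)_∞: sgn(-58786)=−, sgn(13195)=+, so +1.
(a,b)_13: α=1, u≡2; β=1, v≡4 (mod 13); (2|13)=-1, (4|13)=+1; sign (−1)^0·-1^1·+1^1 = -1.
(a,b)_19: α=5, u≡2; β=4, v≡11 (mod 19); (2|19)=-1, (11|19)=+1; sign (−1)^0·-1^4·+1^5 = +1.
(a,b)_23: α=4, u≡6; β=0, v≡4 (mod 23); (6|23)=+1, (4|23)=+1; sign (−1)^0·+1^0·+1^4 = +1.
(a,b)_17: α=5, u≡14; β=4, v≡11 (mod 17); (14|17)=-1, (11|17)=-1; sign (−1)^0·-1^4·-1^5 = -1.
(a,b)_41: α=4, u≡2; β=2, v≡13 (mod 41); (2|41)=+1, (13|41)=-1; sign (−1)^0·+1^2·-1^4 = +1.
(a,b)_11: α=-2, u≡4; β=-2, v≡6 (mod 11); (4|11)=+1, (6|11)=-1; sign (−1)^0·+1^-2·-1^-2 = +1.
(a,b)_29: α=2, u≡11; β=1, v≡20 (mod 29); (11|29)=-1, (20|29)=+1; sign (−1)^0·-1^1·+1^2 = -1.
(a,b)_5: α=2, u≡4; β=1, v≡4 (mod 5); (4|5)=+1, (4|5)=+1; sign (−1)^0·+1^1·+1^2 = +1.
(a,b)_2: α=-19, β=-10; u≡7, v≡3 (mod 8); ε(u)ε(v)=1·1, αω(v)=-19·1, βω(u)=-10·0; sum ≡ 0  ⇒  +1.
(a,b)_3: α=4, u≡2; β=2, v≡1 (mod 3); (2|3)=-1, (1|3)=+1; sign (−1)^0·-1^2·+1^4 = +1.
(a,b)_7: α=-3, u≡1; β=1, v≡1 (mod 7); (1|7)=+1, (1|7)=+1; sign (−1)^1·+1^1·+1^-3 = -1.
(-58786, 13195 / ℚ) ramifies at {7, 13, 17, 29}: a division algebra.

[7, 13, 17, 29]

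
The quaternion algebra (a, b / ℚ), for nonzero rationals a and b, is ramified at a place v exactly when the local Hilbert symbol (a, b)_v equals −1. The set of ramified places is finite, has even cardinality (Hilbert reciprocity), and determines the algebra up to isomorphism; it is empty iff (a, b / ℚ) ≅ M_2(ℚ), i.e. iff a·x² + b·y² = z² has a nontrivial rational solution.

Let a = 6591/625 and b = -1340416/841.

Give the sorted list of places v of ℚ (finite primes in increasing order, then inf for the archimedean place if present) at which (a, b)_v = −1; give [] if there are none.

[2, 3, 11, 17]

Mod squares: a ≡ 39, b ≡ -1309. Check v ∈ {∞, 2, 3, 5, 7, 11, 13, 17, 29}.
v=13: a=13^3·(≡3), b=13^0·(≡3) mod 13; (3|13)=+1, (3|13)=+1; (−1)^{3·0·6}·(+1)^0·(+1)^3 = +1.
v=11: a=11^0·(≡10), b=11^1·(≡7) mod 11; (10|11)=-1, (7|11)=-1; (−1)^{0·1·5}·(-1)^1·(-1)^0 = -1.
v=2: v_2(a)=0, v_2(b)=10; units ≡ 7, 3 (mod 8); ε·ε+αω+βω = 1·1+0·1+10·0 ≡ 1  ⇒  (a,b)_2 = -1.
v=5: a=5^-4·(≡1), b=5^0·(≡4) mod 5; (1|5)=+1, (4|5)=+1; (−1)^{-4·0·2}·(+1)^0·(+1)^-4 = +1.
v=17: a=17^0·(≡14), b=17^1·(≡4) mod 17; (14|17)=-1, (4|17)=+1; (−1)^{0·1·8}·(-1)^1·(+1)^0 = -1.
v=3: a=3^1·(≡1), b=3^0·(≡2) mod 3; (1|3)=+1, (2|3)=-1; (−1)^{1·0·1}·(+1)^0·(-1)^1 = -1.
v=29: a=29^0·(≡15), b=29^-2·(≡22) mod 29; (15|29)=-1, (22|29)=+1; (−1)^{0·-2·14}·(-1)^-2·(+1)^0 = +1.
v=7: a=7^0·(≡2), b=7^1·(≡4) mod 7; (2|7)=+1, (4|7)=+1; (−1)^{0·1·3}·(+1)^1·(+1)^0 = +1.
v=∞: 39 > 0 and -1309 < 0  ⇒  (a,b)_∞ = +1.
Ram(39, -1309) = {2, 3, 11, 17}; no ℚ_2-point on the conic.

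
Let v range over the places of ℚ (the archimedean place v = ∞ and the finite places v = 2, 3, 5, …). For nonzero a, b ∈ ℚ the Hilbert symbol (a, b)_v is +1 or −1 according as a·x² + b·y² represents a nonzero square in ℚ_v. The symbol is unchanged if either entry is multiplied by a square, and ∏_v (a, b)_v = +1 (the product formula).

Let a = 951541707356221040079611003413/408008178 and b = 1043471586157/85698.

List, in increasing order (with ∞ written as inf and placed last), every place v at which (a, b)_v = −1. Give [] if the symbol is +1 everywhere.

Mod squares: a ≡ 731786, b ≡ 257114. Check v ∈ {∞, 2, 3, 7, 11, 13, 17, 23, 29, 31, 37}.
v=23: a=23^-4·(≡1), b=23^-2·(≡21) mod 23; (1|23)=+1, (21|23)=-1; (−1)^{-4·-2·11}·(+1)^-2·(-1)^-4 = +1.
v=11: a=11^5·(≡3), b=11^3·(≡6) mod 11; (3|11)=+1, (6|11)=-1; (−1)^{5·3·5}·(+1)^3·(-1)^5 = +1.
v=37: a=37^5·(≡17), b=37^2·(≡10) mod 37; (17|37)=-1, (10|37)=+1; (−1)^{5·2·18}·(-1)^2·(+1)^5 = +1.
v=17: a=17^2·(≡2), b=17^0·(≡11) mod 17; (2|17)=+1, (11|17)=-1; (−1)^{2·0·8}·(+1)^0·(-1)^2 = +1.
v=7: a=7^4·(≡3), b=7^2·(≡4) mod 7; (3|7)=-1, (4|7)=+1; (−1)^{4·2·3}·(-1)^2·(+1)^4 = +1.
v=31: a=31^3·(≡17), b=31^1·(≡11) mod 31; (17|31)=-1, (11|31)=-1; (−1)^{3·1·15}·(-1)^1·(-1)^3 = -1.
v=3: a=3^-6·(≡2), b=3^-4·(≡2) mod 3; (2|3)=-1, (2|3)=-1; (−1)^{-6·-4·1}·(-1)^-4·(-1)^-6 = +1.
v=13: a=13^2·(≡9), b=13^1·(≡5) mod 13; (9|13)=+1, (5|13)=-1; (−1)^{2·1·6}·(+1)^1·(-1)^2 = +1.
v=2: v_2(a)=-1, v_2(b)=-1; units ≡ 5, 5 (mod 8); ε·ε+αω+βω = 0·0+-1·1+-1·1 ≡ 0  ⇒  (a,b)_2 = +1.
v=29: a=29^3·(≡13), b=29^1·(≡12) mod 29; (13|29)=+1, (12|29)=-1; (−1)^{3·1·14}·(+1)^1·(-1)^3 = -1.
v=∞: 731786 > 0 and 257114 > 0  ⇒  (a,b)_∞ = +1.
|Ram(731786, 257114)| = 2, even; anisotropic at {29, 31}.

[29, 31]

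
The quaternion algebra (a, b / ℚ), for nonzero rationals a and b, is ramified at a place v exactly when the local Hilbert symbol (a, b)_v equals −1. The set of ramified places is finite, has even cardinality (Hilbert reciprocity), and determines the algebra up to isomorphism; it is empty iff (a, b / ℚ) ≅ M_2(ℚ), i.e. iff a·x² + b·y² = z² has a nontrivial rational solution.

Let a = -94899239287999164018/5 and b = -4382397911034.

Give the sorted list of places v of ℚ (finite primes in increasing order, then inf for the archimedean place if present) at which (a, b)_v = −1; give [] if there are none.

[2, 11, 13, inf]

(a, b) ≡ (-10010, -26) mod (ℚ^×)²; places V = {2, 3, 5, 7, 11, 13, 29, ∞}.
(a,b)_5: α=-1, u≡2; β=0, v≡1 (mod 5); (2|5)=-1, (1|5)=+1; sign (−1)^0·-1^0·+1^-1 = +1.
(a,b)_13: α=9, u≡10; β=3, v≡7 (mod 13); (10|13)=+1, (7|13)=-1; sign (−1)^0·+1^3·-1^9 = -1.
(a,b)_11: α=5, u≡5; β=4, v≡10 (mod 11); (5|11)=+1, (10|11)=-1; sign (−1)^0·+1^4·-1^5 = -1.
(a,b)_3: α=4, u≡1; β=4, v≡1 (mod 3); (1|3)=+1, (1|3)=+1; sign (−1)^0·+1^4·+1^4 = +1.
(a,b)_7: α=3, u≡6; β=0, v≡4 (mod 7); (6|7)=-1, (4|7)=+1; sign (−1)^0·-1^0·+1^3 = +1.
(a,b)_29: α=0, u≡1; β=2, v≡17 (mod 29); (1|29)=+1, (17|29)=-1; sign (−1)^0·+1^2·-1^0 = +1.
(a,b)_2: α=1, β=1; u≡3, v≡3 (mod 8); ε(u)ε(v)=1·1, αω(v)=1·1, βω(u)=1·1; sum ≡ 1  ⇒  -1.
(a,b)_∞: sgn(-10010)=−, sgn(-26)=−, so -1.
(-10010, -26 / ℚ) ramifies at {2, 11, 13, ∞}: a division algebra.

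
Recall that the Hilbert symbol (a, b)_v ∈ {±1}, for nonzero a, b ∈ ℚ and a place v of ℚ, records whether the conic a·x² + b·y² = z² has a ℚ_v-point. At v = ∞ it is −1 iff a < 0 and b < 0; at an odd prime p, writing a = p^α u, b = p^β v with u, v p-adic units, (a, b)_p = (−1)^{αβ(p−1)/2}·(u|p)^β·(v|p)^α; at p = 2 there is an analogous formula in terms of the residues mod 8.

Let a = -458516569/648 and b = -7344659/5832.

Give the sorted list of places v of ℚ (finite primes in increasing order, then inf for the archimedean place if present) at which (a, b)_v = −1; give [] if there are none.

(a, b) ≡ (-2, -6118) mod (ℚ^×)²; places V = {2, 3, 7, 19, 23, ∞}.
(a,b)_3: α=-4, u≡1; β=-6, v≡2 (mod 3); (1|3)=+1, (2|3)=-1; sign (−1)^0·+1^-6·-1^-4 = +1.
(a,b)_23: α=2, u≡10; β=1, v≡7 (mod 23); (10|23)=-1, (7|23)=-1; sign (−1)^0·-1^1·-1^2 = -1.
(a,b)_19: α=2, u≡1; β=1, v≡6 (mod 19); (1|19)=+1, (6|19)=+1; sign (−1)^0·+1^1·+1^2 = +1.
(a,b)_2: α=-3, β=-3; u≡7, v≡5 (mod 8); ε(u)ε(v)=1·0, αω(v)=-3·1, βω(u)=-3·0; sum ≡ 1  ⇒  -1.
(a,b)_∞: sgn(-2)=−, sgn(-6118)=−, so -1.
(a,b)_7: α=4, u≡3; β=5, v≡4 (mod 7); (3|7)=-1, (4|7)=+1; sign (−1)^0·-1^5·+1^4 = -1.
Ram(-2, -6118) = {2, 7, 23, ∞}; no ℚ_2-point on the conic.

[2, 7, 23, inf]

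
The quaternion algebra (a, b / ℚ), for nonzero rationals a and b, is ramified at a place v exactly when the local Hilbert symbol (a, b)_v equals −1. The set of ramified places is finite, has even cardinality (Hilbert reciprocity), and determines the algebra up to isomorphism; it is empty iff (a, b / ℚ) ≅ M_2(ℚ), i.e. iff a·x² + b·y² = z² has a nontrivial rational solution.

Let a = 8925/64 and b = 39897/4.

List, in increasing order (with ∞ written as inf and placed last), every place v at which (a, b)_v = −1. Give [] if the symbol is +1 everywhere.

[3, 13]

Mod squares: a ≡ 357, b ≡ 4433. Check v ∈ {∞, 2, 3, 5, 7, 11, 13, 17, 31}.
v=13: a=13^0·(≡6), b=13^1·(≡10) mod 13; (6|13)=-1, (10|13)=+1; (−1)^{0·1·6}·(-1)^1·(+1)^0 = -1.
v=7: a=7^1·(≡1), b=7^0·(≡1) mod 7; (1|7)=+1, (1|7)=+1; (−1)^{1·0·3}·(+1)^0·(+1)^1 = +1.
v=3: a=3^1·(≡2), b=3^2·(≡2) mod 3; (2|3)=-1, (2|3)=-1; (−1)^{1·2·1}·(-1)^2·(-1)^1 = -1.
v=11: a=11^0·(≡9), b=11^1·(≡2) mod 11; (9|11)=+1, (2|11)=-1; (−1)^{0·1·5}·(+1)^1·(-1)^0 = +1.
v=∞: 357 > 0 and 4433 > 0  ⇒  (a,b)_∞ = +1.
v=2: v_2(a)=-6, v_2(b)=-2; units ≡ 5, 1 (mod 8); ε·ε+αω+βω = 0·0+-6·0+-2·1 ≡ 0  ⇒  (a,b)_2 = +1.
v=5: a=5^2·(≡3), b=5^0·(≡3) mod 5; (3|5)=-1, (3|5)=-1; (−1)^{2·0·2}·(-1)^0·(-1)^2 = +1.
v=17: a=17^1·(≡9), b=17^0·(≡8) mod 17; (9|17)=+1, (8|17)=+1; (−1)^{1·0·8}·(+1)^0·(+1)^1 = +1.
v=31: a=31^0·(≡14), b=31^1·(≡4) mod 31; (14|31)=+1, (4|31)=+1; (−1)^{0·1·15}·(+1)^1·(+1)^0 = +1.
Ram(357, 4433) = {3, 13}; no ℚ_3-point on the conic.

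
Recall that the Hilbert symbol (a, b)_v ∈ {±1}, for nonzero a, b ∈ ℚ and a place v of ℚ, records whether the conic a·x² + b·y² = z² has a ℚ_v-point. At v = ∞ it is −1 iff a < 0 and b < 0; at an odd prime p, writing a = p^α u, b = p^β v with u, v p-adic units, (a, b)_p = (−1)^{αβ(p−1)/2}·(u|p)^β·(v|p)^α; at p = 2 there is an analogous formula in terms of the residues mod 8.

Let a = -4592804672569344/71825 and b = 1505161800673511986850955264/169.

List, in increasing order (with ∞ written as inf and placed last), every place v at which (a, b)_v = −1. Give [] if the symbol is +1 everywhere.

[19, 23]

Mod squares: a ≡ -1938, b ≡ 60214. Check v ∈ {∞, 2, 3, 5, 7, 11, 13, 17, 19, 23}.
v=∞: -1938 < 0 and 60214 > 0  ⇒  (a,b)_∞ = +1.
v=17: a=17^-1·(≡11), b=17^1·(≡10) mod 17; (11|17)=-1, (10|17)=-1; (−1)^{-1·1·8}·(-1)^1·(-1)^-1 = +1.
v=13: a=13^-2·(≡9), b=13^-2·(≡11) mod 13; (9|13)=+1, (11|13)=-1; (−1)^{-2·-2·6}·(+1)^-2·(-1)^-2 = +1.
v=2: v_2(a)=19, v_2(b)=19; units ≡ 7, 3 (mod 8); ε·ε+αω+βω = 1·1+19·1+19·0 ≡ 0  ⇒  (a,b)_2 = +1.
v=5: a=5^-2·(≡2), b=5^0·(≡1) mod 5; (2|5)=-1, (1|5)=+1; (−1)^{-2·0·2}·(-1)^0·(+1)^-2 = +1.
v=11: a=11^2·(≡5), b=11^3·(≡6) mod 11; (5|11)=+1, (6|11)=-1; (−1)^{2·3·5}·(+1)^3·(-1)^2 = +1.
v=7: a=7^4·(≡1), b=7^5·(≡5) mod 7; (1|7)=+1, (5|7)=-1; (−1)^{4·5·3}·(+1)^5·(-1)^4 = +1.
v=23: a=23^2·(≡20), b=23^5·(≡22) mod 23; (20|23)=-1, (22|23)=-1; (−1)^{2·5·11}·(-1)^5·(-1)^2 = -1.
v=19: a=19^1·(≡13), b=19^4·(≡3) mod 19; (13|19)=-1, (3|19)=-1; (−1)^{1·4·9}·(-1)^4·(-1)^1 = -1.
v=3: a=3^1·(≡2), b=3^2·(≡1) mod 3; (2|3)=-1, (1|3)=+1; (−1)^{1·2·1}·(-1)^2·(+1)^1 = +1.
Ram(-1938, 60214) = {19, 23}; no ℚ_19-point on the conic.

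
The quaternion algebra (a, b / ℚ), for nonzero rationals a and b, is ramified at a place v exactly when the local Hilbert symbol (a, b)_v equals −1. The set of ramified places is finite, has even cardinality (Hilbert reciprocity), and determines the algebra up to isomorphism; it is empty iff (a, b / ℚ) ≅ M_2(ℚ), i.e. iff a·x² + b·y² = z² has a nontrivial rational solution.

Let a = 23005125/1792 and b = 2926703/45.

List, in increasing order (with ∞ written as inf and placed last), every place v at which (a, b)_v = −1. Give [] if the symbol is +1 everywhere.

[2, 41]

Mod squares: a ≡ 35, b ≡ 50635. Check v ∈ {∞, 2, 3, 5, 7, 11, 13, 17, 19, 41}.
v=∞: 35 > 0 and 50635 > 0  ⇒  (a,b)_∞ = +1.
v=17: a=17^0·(≡4), b=17^2·(≡15) mod 17; (4|17)=+1, (15|17)=+1; (−1)^{0·2·8}·(+1)^2·(+1)^0 = +1.
v=11: a=11^2·(≡10), b=11^0·(≡10) mod 11; (10|11)=-1, (10|11)=-1; (−1)^{2·0·5}·(-1)^0·(-1)^2 = +1.
v=41: a=41^0·(≡15), b=41^1·(≡21) mod 41; (15|41)=-1, (21|41)=+1; (−1)^{0·1·20}·(-1)^1·(+1)^0 = -1.
v=7: a=7^-1·(≡6), b=7^0·(≡1) mod 7; (6|7)=-1, (1|7)=+1; (−1)^{-1·0·3}·(-1)^0·(+1)^-1 = +1.
v=5: a=5^3·(≡3), b=5^-1·(≡2) mod 5; (3|5)=-1, (2|5)=-1; (−1)^{3·-1·2}·(-1)^-1·(-1)^3 = +1.
v=2: v_2(a)=-8, v_2(b)=0; units ≡ 3, 3 (mod 8); ε·ε+αω+βω = 1·1+-8·1+0·1 ≡ 1  ⇒  (a,b)_2 = -1.
v=13: a=13^2·(≡12), b=13^1·(≡6) mod 13; (12|13)=+1, (6|13)=-1; (−1)^{2·1·6}·(+1)^1·(-1)^2 = +1.
v=19: a=19^0·(≡16), b=19^1·(≡6) mod 19; (16|19)=+1, (6|19)=+1; (−1)^{0·1·9}·(+1)^1·(+1)^0 = +1.
v=3: a=3^2·(≡2), b=3^-2·(≡1) mod 3; (2|3)=-1, (1|3)=+1; (−1)^{2·-2·1}·(-1)^-2·(+1)^2 = +1.
|Ram(35, 50635)| = 2, even; anisotropic at {2, 41}.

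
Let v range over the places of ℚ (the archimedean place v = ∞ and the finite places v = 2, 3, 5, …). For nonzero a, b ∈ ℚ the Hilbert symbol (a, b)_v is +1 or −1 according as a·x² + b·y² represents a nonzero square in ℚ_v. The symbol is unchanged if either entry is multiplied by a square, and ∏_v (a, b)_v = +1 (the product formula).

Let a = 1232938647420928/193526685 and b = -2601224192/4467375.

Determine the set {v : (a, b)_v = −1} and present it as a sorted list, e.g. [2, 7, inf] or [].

[2, 5]

(a, b) ≡ (1155, -110) mod (ℚ^×)²; places V = {2, 3, 5, 7, 11, 19, 23, ∞}.
(a,b)_2: α=18, β=11; u≡3, v≡1 (mod 8); ε(u)ε(v)=1·0, αω(v)=18·0, βω(u)=11·1; sum ≡ 1  ⇒  -1.
(a,b)_7: α=5, u≡1; β=4, v≡4 (mod 7); (1|7)=+1, (4|7)=+1; sign (−1)^0·+1^4·+1^5 = +1.
(a,b)_11: α=-1, u≡8; β=-1, v≡1 (mod 11); (8|11)=-1, (1|11)=+1; sign (−1)^1·-1^-1·+1^-1 = +1.
(a,b)_19: α=-4, u≡14; β=-2, v≡5 (mod 19); (14|19)=-1, (5|19)=+1; sign (−1)^0·-1^-2·+1^-4 = +1.
(a,b)_∞: sgn(1155)=+, sgn(-110)=−, so +1.
(a,b)_5: α=-1, u≡4; β=-3, v≡2 (mod 5); (4|5)=+1, (2|5)=-1; sign (−1)^0·+1^-3·-1^-1 = -1.
(a,b)_23: α=4, u≡21; β=2, v≡21 (mod 23); (21|23)=-1, (21|23)=-1; sign (−1)^0·-1^2·-1^4 = +1.
(a,b)_3: α=-3, u≡1; β=-2, v≡1 (mod 3); (1|3)=+1, (1|3)=+1; sign (−1)^0·+1^-2·+1^-3 = +1.
|Ram(1155, -110)| = 2, even; anisotropic at {2, 5}.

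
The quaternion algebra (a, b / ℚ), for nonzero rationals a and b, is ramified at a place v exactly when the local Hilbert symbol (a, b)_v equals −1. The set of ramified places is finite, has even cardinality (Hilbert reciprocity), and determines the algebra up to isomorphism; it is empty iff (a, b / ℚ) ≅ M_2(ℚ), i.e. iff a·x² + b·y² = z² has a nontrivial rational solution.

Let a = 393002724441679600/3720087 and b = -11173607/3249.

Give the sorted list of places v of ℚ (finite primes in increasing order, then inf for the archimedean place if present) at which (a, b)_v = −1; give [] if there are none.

[7, 17]

Mod squares: a ≡ 2737, b ≡ -23. Check v ∈ {∞, 2, 3, 5, 7, 17, 19, 23, 41}.
v=41: a=41^6·(≡9), b=41^2·(≡20) mod 41; (9|41)=+1, (20|41)=+1; (−1)^{6·2·20}·(+1)^2·(+1)^6 = +1.
v=2: v_2(a)=4, v_2(b)=0; units ≡ 1, 1 (mod 8); ε·ε+αω+βω = 0·0+4·0+0·0 ≡ 0  ⇒  (a,b)_2 = +1.
v=17: a=17^1·(≡8), b=17^2·(≡6) mod 17; (8|17)=+1, (6|17)=-1; (−1)^{1·2·8}·(+1)^2·(-1)^1 = -1.
v=3: a=3^-12·(≡1), b=3^-2·(≡1) mod 3; (1|3)=+1, (1|3)=+1; (−1)^{-12·-2·1}·(+1)^-2·(+1)^-12 = +1.
v=19: a=19^0·(≡16), b=19^-2·(≡3) mod 19; (16|19)=+1, (3|19)=-1; (−1)^{0·-2·9}·(+1)^-2·(-1)^0 = +1.
v=5: a=5^2·(≡2), b=5^0·(≡2) mod 5; (2|5)=-1, (2|5)=-1; (−1)^{2·0·2}·(-1)^0·(-1)^2 = +1.
v=∞: 2737 > 0 and -23 < 0  ⇒  (a,b)_∞ = +1.
v=7: a=7^-1·(≡3), b=7^0·(≡3) mod 7; (3|7)=-1, (3|7)=-1; (−1)^{-1·0·3}·(-1)^0·(-1)^-1 = -1.
v=23: a=23^3·(≡9), b=23^1·(≡11) mod 23; (9|23)=+1, (11|23)=-1; (−1)^{3·1·11}·(+1)^1·(-1)^3 = +1.
(2737, -23 / ℚ) ramifies at {7, 17}: a division algebra.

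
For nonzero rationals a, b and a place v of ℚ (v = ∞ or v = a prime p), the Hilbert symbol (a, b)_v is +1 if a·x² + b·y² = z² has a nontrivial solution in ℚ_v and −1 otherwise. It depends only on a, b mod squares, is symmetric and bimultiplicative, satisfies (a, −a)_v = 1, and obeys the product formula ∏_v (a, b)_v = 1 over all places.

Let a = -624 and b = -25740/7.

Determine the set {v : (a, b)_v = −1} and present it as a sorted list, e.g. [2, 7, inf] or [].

[3, 7, 13, inf]

(a, b) ≡ (-39, -5005) mod (ℚ^×)²; places V = {2, 3, 5, 7, 11, 13, ∞}.
(a,b)_∞: sgn(-39)=−, sgn(-5005)=−, so -1.
(a,b)_7: α=0, u≡6; β=-1, v≡6 (mod 7); (6|7)=-1, (6|7)=-1; sign (−1)^0·-1^-1·-1^0 = -1.
(a,b)_11: α=0, u≡3; β=1, v≡2 (mod 11); (3|11)=+1, (2|11)=-1; sign (−1)^0·+1^1·-1^0 = +1.
(a,b)_3: α=1, u≡2; β=2, v≡2 (mod 3); (2|3)=-1, (2|3)=-1; sign (−1)^0·-1^2·-1^1 = -1.
(a,b)_13: α=1, u≡4; β=1, v≡5 (mod 13); (4|13)=+1, (5|13)=-1; sign (−1)^0·+1^1·-1^1 = -1.
(a,b)_5: α=0, u≡1; β=1, v≡1 (mod 5); (1|5)=+1, (1|5)=+1; sign (−1)^0·+1^1·+1^0 = +1.
(a,b)_2: α=4, β=2; u≡1, v≡3 (mod 8); ε(u)ε(v)=0·1, αω(v)=4·1, βω(u)=2·0; sum ≡ 0  ⇒  +1.
|Ram(-39, -5005)| = 4, even; anisotropic at {3, 7, 13, ∞}.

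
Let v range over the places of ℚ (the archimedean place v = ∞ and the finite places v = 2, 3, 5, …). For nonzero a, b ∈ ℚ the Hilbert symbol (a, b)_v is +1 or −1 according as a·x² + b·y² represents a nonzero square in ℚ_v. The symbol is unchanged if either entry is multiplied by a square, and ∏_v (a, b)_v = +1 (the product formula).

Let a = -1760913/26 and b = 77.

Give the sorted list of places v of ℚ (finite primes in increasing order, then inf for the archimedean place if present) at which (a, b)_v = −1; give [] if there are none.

(a, b) ≡ (-858, 77) mod (ℚ^×)²; places V = {2, 3, 7, 11, 13, ∞}.
(a,b)_2: α=-1, β=0; u≡3, v≡5 (mod 8); ε(u)ε(v)=1·0, αω(v)=-1·1, βω(u)=0·1; sum ≡ 1  ⇒  -1.
(a,b)_∞: sgn(-858)=−, sgn(77)=+, so +1.
(a,b)_3: α=3, u≡2; β=0, v≡2 (mod 3); (2|3)=-1, (2|3)=-1; sign (−1)^0·-1^0·-1^3 = -1.
(a,b)_7: α=2, u≡3; β=1, v≡4 (mod 7); (3|7)=-1, (4|7)=+1; sign (−1)^0·-1^1·+1^2 = -1.
(a,b)_11: α=3, u≡2; β=1, v≡7 (mod 11); (2|11)=-1, (7|11)=-1; sign (−1)^1·-1^1·-1^3 = -1.
(a,b)_13: α=-1, u≡1; β=0, v≡12 (mod 13); (1|13)=+1, (12|13)=+1; sign (−1)^0·+1^0·+1^-1 = +1.
(-858, 77 / ℚ) ramifies at {2, 3, 7, 11}: a division algebra.

[2, 3, 7, 11]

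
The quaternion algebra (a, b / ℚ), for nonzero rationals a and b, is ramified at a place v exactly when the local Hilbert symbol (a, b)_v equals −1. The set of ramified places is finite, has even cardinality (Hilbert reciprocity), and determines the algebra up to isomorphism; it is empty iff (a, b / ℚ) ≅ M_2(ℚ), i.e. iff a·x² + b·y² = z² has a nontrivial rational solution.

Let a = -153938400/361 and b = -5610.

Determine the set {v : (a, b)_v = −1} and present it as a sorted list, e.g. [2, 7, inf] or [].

Mod squares: a ≡ -7854, b ≡ -5610. Check v ∈ {∞, 2, 3, 5, 7, 11, 17, 19}.
v=7: a=7^3·(≡3), b=7^0·(≡4) mod 7; (3|7)=-1, (4|7)=+1; (−1)^{3·0·3}·(-1)^0·(+1)^3 = +1.
v=2: v_2(a)=5, v_2(b)=1; units ≡ 1, 3 (mod 8); ε·ε+αω+βω = 0·1+5·1+1·0 ≡ 1  ⇒  (a,b)_2 = -1.
v=3: a=3^1·(≡1), b=3^1·(≡2) mod 3; (1|3)=+1, (2|3)=-1; (−1)^{1·1·1}·(+1)^1·(-1)^1 = +1.
v=19: a=19^-2·(≡18), b=19^0·(≡14) mod 19; (18|19)=-1, (14|19)=-1; (−1)^{-2·0·9}·(-1)^0·(-1)^-2 = +1.
v=11: a=11^1·(≡1), b=11^1·(≡7) mod 11; (1|11)=+1, (7|11)=-1; (−1)^{1·1·5}·(+1)^1·(-1)^1 = +1.
v=17: a=17^1·(≡5), b=17^1·(≡10) mod 17; (5|17)=-1, (10|17)=-1; (−1)^{1·1·8}·(-1)^1·(-1)^1 = +1.
v=∞: -7854 < 0 and -5610 < 0  ⇒  (a,b)_∞ = -1.
v=5: a=5^2·(≡4), b=5^1·(≡3) mod 5; (4|5)=+1, (3|5)=-1; (−1)^{2·1·2}·(+1)^1·(-1)^2 = +1.
(-7854, -5610 / ℚ) ramifies at {2, ∞}: a division algebra.

[2, inf]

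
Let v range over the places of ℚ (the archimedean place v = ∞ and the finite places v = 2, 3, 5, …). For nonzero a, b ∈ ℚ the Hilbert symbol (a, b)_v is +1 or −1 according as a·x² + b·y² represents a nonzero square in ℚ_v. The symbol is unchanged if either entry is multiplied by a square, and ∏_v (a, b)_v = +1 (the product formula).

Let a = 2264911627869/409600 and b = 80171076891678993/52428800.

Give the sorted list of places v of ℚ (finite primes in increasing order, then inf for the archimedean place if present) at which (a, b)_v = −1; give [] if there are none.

Mod squares: a ≡ 16269, b ≡ 14219106. Check v ∈ {∞, 2, 3, 5, 11, 17, 19, 23, 29}.
v=11: a=11^1·(≡9), b=11^1·(≡5) mod 11; (9|11)=+1, (5|11)=+1; (−1)^{1·1·5}·(+1)^1·(+1)^1 = -1.
v=3: a=3^7·(≡2), b=3^11·(≡2) mod 3; (2|3)=-1, (2|3)=-1; (−1)^{7·11·1}·(-1)^11·(-1)^7 = -1.
v=29: a=29^1·(≡11), b=29^1·(≡18) mod 29; (11|29)=-1, (18|29)=-1; (−1)^{1·1·14}·(-1)^1·(-1)^1 = +1.
v=2: v_2(a)=-14, v_2(b)=-21; units ≡ 5, 1 (mod 8); ε·ε+αω+βω = 0·0+-14·0+-21·1 ≡ 1  ⇒  (a,b)_2 = -1.
v=5: a=5^-2·(≡1), b=5^-2·(≡4) mod 5; (1|5)=+1, (4|5)=+1; (−1)^{-2·-2·2}·(+1)^-2·(+1)^-2 = +1.
v=23: a=23^2·(≡13), b=23^3·(≡21) mod 23; (13|23)=+1, (21|23)=-1; (−1)^{2·3·11}·(+1)^3·(-1)^2 = +1.
v=17: a=17^1·(≡11), b=17^1·(≡15) mod 17; (11|17)=-1, (15|17)=+1; (−1)^{1·1·8}·(-1)^1·(+1)^1 = -1.
v=∞: 16269 > 0 and 14219106 > 0  ⇒  (a,b)_∞ = +1.
v=19: a=19^2·(≡5), b=19^3·(≡18) mod 19; (5|19)=+1, (18|19)=-1; (−1)^{2·3·9}·(+1)^3·(-1)^2 = +1.
(16269, 14219106 / ℚ) ramifies at {2, 3, 11, 17}: a division algebra.

[2, 3, 11, 17]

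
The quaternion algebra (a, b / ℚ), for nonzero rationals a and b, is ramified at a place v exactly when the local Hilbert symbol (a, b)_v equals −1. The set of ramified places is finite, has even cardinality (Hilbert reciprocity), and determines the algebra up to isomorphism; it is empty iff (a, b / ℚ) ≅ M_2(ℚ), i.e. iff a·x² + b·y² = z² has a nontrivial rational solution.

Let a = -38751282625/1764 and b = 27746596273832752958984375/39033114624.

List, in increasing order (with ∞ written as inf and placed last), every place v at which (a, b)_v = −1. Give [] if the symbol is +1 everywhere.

(a, b) ≡ (-1843105, 47) mod (ℚ^×)²; places V = {2, 3, 5, 7, 11, 23, 29, 31, 47, ∞}.
(a,b)_47: α=1, u≡38; β=3, v≡1 (mod 47); (38|47)=-1, (1|47)=+1; sign (−1)^1·-1^3·+1^1 = +1.
(a,b)_31: α=1, u≡24; β=2, v≡5 (mod 31); (24|31)=-1, (5|31)=+1; sign (−1)^0·-1^2·+1^1 = +1.
(a,b)_∞: sgn(-1843105)=−, sgn(47)=+, so +1.
(a,b)_3: α=-2, u≡2; β=-4, v≡2 (mod 3); (2|3)=-1, (2|3)=-1; sign (−1)^0·-1^-4·-1^-2 = +1.
(a,b)_7: α=-2, u≡1; β=-6, v≡3 (mod 7); (1|7)=+1, (3|7)=-1; sign (−1)^0·+1^-6·-1^-2 = +1.
(a,b)_5: α=3, u≡1; β=10, v≡2 (mod 5); (1|5)=+1, (2|5)=-1; sign (−1)^0·+1^10·-1^3 = -1.
(a,b)_29: α=2, u≡21; β=2, v≡2 (mod 29); (21|29)=-1, (2|29)=-1; sign (−1)^0·-1^2·-1^2 = +1.
(a,b)_11: α=1, u≡8; β=2, v≡5 (mod 11); (8|11)=-1, (5|11)=+1; sign (−1)^0·-1^2·+1^1 = +1.
(a,b)_23: α=1, u≡21; β=4, v≡8 (mod 23); (21|23)=-1, (8|23)=+1; sign (−1)^0·-1^4·+1^1 = +1.
(a,b)_2: α=-2, β=-12; u≡7, v≡7 (mod 8); ε(u)ε(v)=1·1, αω(v)=-2·0, βω(u)=-12·0; sum ≡ 1  ⇒  -1.
Ram(-1843105, 47) = {2, 5}; no ℚ_2-point on the conic.

[2, 5]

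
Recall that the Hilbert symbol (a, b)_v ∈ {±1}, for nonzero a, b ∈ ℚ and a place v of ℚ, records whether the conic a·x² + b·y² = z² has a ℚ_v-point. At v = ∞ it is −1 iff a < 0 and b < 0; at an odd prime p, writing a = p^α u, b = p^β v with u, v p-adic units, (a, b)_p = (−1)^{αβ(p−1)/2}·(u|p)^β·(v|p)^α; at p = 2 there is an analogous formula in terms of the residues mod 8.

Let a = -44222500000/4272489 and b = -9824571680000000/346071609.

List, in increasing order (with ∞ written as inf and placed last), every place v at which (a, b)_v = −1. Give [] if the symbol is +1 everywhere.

Mod squares: a ≡ -10, b ≡ -770. Check v ∈ {∞, 2, 3, 5, 7, 11, 13, 19, 47, 53}.
v=2: v_2(a)=5, v_2(b)=11; units ≡ 3, 7 (mod 8); ε·ε+αω+βω = 1·1+5·0+11·1 ≡ 0  ⇒  (a,b)_2 = +1.
v=19: a=19^2·(≡9), b=19^2·(≡4) mod 19; (9|19)=+1, (4|19)=+1; (−1)^{2·2·9}·(+1)^2·(+1)^2 = +1.
v=5: a=5^7·(≡3), b=5^7·(≡4) mod 5; (3|5)=-1, (4|5)=+1; (−1)^{7·7·2}·(-1)^7·(+1)^7 = -1.
v=∞: -10 < 0 and -770 < 0  ⇒  (a,b)_∞ = -1.
v=7: a=7^2·(≡1), b=7^1·(≡4) mod 7; (1|7)=+1, (4|7)=+1; (−1)^{2·1·3}·(+1)^1·(+1)^2 = +1.
v=3: a=3^-2·(≡2), b=3^-6·(≡1) mod 3; (2|3)=-1, (1|3)=+1; (−1)^{-2·-6·1}·(-1)^-6·(+1)^-2 = +1.
v=47: a=47^0·(≡32), b=47^2·(≡5) mod 47; (32|47)=+1, (5|47)=-1; (−1)^{0·2·23}·(+1)^2·(-1)^0 = +1.
v=11: a=11^0·(≡3), b=11^1·(≡2) mod 11; (3|11)=+1, (2|11)=-1; (−1)^{0·1·5}·(+1)^1·(-1)^0 = +1.
v=53: a=53^-2·(≡28), b=53^-2·(≡9) mod 53; (28|53)=+1, (9|53)=+1; (−1)^{-2·-2·26}·(+1)^-2·(+1)^-2 = +1.
v=13: a=13^-2·(≡4), b=13^-2·(≡12) mod 13; (4|13)=+1, (12|13)=+1; (−1)^{-2·-2·6}·(+1)^-2·(+1)^-2 = +1.
Ram(-10, -770) = {5, ∞}; no ℚ_5-point on the conic.

[5, inf]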